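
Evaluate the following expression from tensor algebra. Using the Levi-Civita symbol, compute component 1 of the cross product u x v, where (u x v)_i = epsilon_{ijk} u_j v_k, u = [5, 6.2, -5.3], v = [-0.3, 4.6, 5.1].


(u x v)_1 = sum_{j,k} epsilon_{1jk} u_j v_k. Only permutations of (1,2,3) contribute; the two non-zero terms are:
eps_{123} u_2 v_3 = 1 * 6.2 * 5.1 = 31.62
eps_{132} u_3 v_2 = -1 * -5.3 * 4.6 = 24.38
(u x v)_1 = 56

56


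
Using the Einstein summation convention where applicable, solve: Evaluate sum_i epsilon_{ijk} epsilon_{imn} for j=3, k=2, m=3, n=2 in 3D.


Using the identity: epsilon_{ijk} epsilon_{imn} = delta_{jm} delta_{kn} - delta_{jn} delta_{km}.
delta_{33} = 1
delta_{22} = 1
delta_{32} = 0
delta_{23} = 0
Result = 1 * 1 - 0 * 0 = 1 - 0 = 1

1


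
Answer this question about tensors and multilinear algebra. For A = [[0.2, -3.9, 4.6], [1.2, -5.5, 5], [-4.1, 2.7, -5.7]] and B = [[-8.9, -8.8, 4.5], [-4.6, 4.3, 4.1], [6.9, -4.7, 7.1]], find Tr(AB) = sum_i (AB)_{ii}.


Tr(AB) = sum_i (AB)_{ii} where (AB)_{ii} = sum_k A_{ik} B_{ki}.
(AB)_{11} = 0.2*-8.9 + -3.9*-4.6 + 4.6*6.9 = 47.9
(AB)_{22} = 1.2*-8.8 + -5.5*4.3 + 5*-4.7 = -57.71
(AB)_{33} = -4.1*4.5 + 2.7*4.1 + -5.7*7.1 = -47.85
Tr(AB) = 47.9 + -57.71 + -47.85 = -57.66

-57.66


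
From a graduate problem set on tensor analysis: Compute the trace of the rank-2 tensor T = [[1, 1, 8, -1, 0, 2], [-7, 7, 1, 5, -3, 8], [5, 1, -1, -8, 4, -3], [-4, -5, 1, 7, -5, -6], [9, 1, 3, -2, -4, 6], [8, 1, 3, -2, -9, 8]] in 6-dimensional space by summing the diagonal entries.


The contraction (trace) of a rank-2 tensor is the sum of its diagonal elements.
Diagonal entries: A[1,1] = 1, A[2,2] = 7, A[3,3] = -1, A[4,4] = 7, A[5,5] = -4, A[6,6] = 8
Tr(A) = 1 + 7 + -1 + 7 + -4 + 8 = 18

18


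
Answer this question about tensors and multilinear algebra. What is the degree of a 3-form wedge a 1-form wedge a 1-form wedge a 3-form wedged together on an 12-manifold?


The degree of a wedge product is the sum of the degrees of the individual forms.
Degrees: 3, 1, 1, 3
Total degree = 3 + 1 + 1 + 3 = 8

8


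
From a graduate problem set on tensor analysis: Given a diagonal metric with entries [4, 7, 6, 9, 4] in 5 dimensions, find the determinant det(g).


For a diagonal metric, the determinant is the product of diagonal entries.
Diagonal entries: 4, 7, 6, 9, 4
det(g) = 4 * 7 * 6 * 9 * 4 = 6048

6048


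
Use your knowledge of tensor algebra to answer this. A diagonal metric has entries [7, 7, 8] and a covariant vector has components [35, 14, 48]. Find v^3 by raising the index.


To raise an index with a diagonal metric: v^i = v_i / g_{ii}.
For index 3: v_3 = 48, g_{33} = 8
v^3 = 48 / 8 = 6

6


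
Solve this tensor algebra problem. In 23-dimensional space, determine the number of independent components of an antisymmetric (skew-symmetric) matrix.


An antisymmetric rank-2 tensor satisfies A_{ij} = -A_{ji}, so diagonal entries are zero.
The independent components are the upper-triangular entries: C(n, 2) = n(n-1)/2.
n = 23
C(23, 2) = 23 * 22 / 2 = 506 / 2 = 253

253


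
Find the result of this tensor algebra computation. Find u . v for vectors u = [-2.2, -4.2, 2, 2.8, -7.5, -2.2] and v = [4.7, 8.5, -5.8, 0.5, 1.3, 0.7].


The inner product u . v = sum of u_i * v_i.
Term-by-term: -2.2 * 4.7, -4.2 * 8.5, 2 * -5.8, 2.8 * 0.5, -7.5 * 1.3, -2.2 * 0.7
Products: -10.34, -35.7, -11.6, 1.4, -9.75, -1.54
Sum = -10.34 + -35.7 + -11.6 + 1.4 + -9.75 + -1.54 = -67.53

-67.53


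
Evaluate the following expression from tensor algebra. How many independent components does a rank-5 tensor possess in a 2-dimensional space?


The number of components of a rank-r tensor in d dimensions is d^r.
Here d = 2 and r = 5.
2^5 = 32

32


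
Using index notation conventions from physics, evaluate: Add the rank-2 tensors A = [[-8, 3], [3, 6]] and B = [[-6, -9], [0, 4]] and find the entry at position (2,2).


Tensor addition is component-wise: (A + B)_{ij} = A_{ij} + B_{ij}.
A_{22} = 6
B_{22} = 4
(A + B)_{22} = 6 + 4 = 10

10


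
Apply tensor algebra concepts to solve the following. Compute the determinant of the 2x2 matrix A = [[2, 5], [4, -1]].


For a 2x2 matrix [[a, b], [c, d]], det = a*d - b*c.
a = 2, b = 5, c = 4, d = -1
a*d = 2 * -1 = -2
b*c = 5 * 4 = 20
det = -2 - 20 = -22

-22


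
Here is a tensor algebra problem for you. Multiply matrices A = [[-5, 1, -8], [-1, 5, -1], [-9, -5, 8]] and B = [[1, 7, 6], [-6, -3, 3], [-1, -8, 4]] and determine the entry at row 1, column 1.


(AB)_{ij} = sum_k A_{ik} B_{kj}.
For i=1, j=1:
A_{11} * B_{11} = -5 * 1 = -5
A_{12} * B_{21} = 1 * -6 = -6
A_{13} * B_{31} = -8 * -1 = 8
Sum = -5 + -6 + 8 = -3

-3


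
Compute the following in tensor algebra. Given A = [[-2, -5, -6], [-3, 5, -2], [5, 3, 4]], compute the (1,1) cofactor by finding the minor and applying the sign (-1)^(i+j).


To find cofactor C_{11}, delete row 1 and column 1.
The resulting 2x2 submatrix is: [[5, -2], [3, 4]]
Minor M_{11} = 5*4 - -2*3
  = 20 - -6 = 26
Sign = (-1)^(1+1) = (-1)^2 = 1
Cofactor C_{11} = 1 * 26 = 26

26


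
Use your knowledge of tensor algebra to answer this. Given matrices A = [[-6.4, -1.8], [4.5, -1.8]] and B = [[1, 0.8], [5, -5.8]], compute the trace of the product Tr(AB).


Tr(AB) = sum_i (AB)_{ii} where (AB)_{ii} = sum_k A_{ik} B_{ki}.
(AB)_{11} = -6.4*1 + -1.8*5 = -15.4
(AB)_{22} = 4.5*0.8 + -1.8*-5.8 = 14.04
Tr(AB) = -15.4 + 14.04 = -1.36

-1.36


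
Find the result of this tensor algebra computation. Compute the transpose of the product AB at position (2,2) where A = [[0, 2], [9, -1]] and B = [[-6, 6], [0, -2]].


(AB)^T_{ij} = (AB)_{ji} = sum_k A_{jk} B_{ki}.
For i=2, j=2 we need (AB)_{22}:
A_{21} * B_{12} = 9 * 6 = 54
A_{22} * B_{22} = -1 * -2 = 2
Sum = 54 + 2 = 56

56


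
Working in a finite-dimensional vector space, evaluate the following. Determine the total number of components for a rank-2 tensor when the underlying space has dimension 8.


The number of components of a rank-r tensor in d dimensions is d^r.
Here d = 8 and r = 2.
8^2 = 64

64


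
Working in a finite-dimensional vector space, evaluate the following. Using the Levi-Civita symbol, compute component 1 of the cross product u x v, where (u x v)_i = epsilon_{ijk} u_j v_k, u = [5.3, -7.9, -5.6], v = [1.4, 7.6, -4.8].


(u x v)_1 = sum_{j,k} epsilon_{1jk} u_j v_k. Only permutations of (1,2,3) contribute; the two non-zero terms are:
eps_{123} u_2 v_3 = 1 * -7.9 * -4.8 = 37.92
eps_{132} u_3 v_2 = -1 * -5.6 * 7.6 = 42.56
(u x v)_1 = 80.48

80.48


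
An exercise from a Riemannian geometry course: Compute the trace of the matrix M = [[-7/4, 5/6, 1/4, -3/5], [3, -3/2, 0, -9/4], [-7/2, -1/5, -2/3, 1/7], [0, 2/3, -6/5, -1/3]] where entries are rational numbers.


The trace is the sum of diagonal entries.
Diagonal: M[1,1] = -7/4, M[2,2] = -3/2, M[3,3] = -2/3, M[4,4] = -1/3
Tr(M) = -7/4 + -3/2 + -2/3 + -1/3
Computing step by step:
After adding M[1,1]: -7/4
After adding M[2,2]: -13/4
After adding M[3,3]: -47/12
After adding M[4,4]: -17/4
Tr(M) = -17/4

-17/4


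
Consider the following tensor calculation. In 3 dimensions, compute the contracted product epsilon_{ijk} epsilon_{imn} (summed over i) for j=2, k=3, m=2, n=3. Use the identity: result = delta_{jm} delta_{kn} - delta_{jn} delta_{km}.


Using the identity: epsilon_{ijk} epsilon_{imn} = delta_{jm} delta_{kn} - delta_{jn} delta_{km}.
delta_{22} = 1
delta_{33} = 1
delta_{23} = 0
delta_{32} = 0
Result = 1 * 1 - 0 * 0 = 1 - 0 = 1

1


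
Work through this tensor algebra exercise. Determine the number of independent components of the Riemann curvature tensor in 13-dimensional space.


The Riemann tensor in d dimensions has d^2(d^2 - 1)/12 independent components.
d = 13, so d^2 = 169
d^2 - 1 = 168
d^2(d^2 - 1) = 169 * 168 = 28392
Divide by 12: 28392 / 12 = 2366

2366


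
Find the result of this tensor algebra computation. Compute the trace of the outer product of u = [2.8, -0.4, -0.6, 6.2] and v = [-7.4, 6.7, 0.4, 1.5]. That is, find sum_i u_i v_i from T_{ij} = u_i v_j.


The outer product gives T_{ij} = u_i v_j.
The trace (contraction) is Tr(T) = sum_i T_{ii} = sum_i u_i v_i.
Diagonal entries:
T_{11} = u_1 * v_1 = 2.8 * -7.4 = -20.72
T_{22} = u_2 * v_2 = -0.4 * 6.7 = -2.68
T_{33} = u_3 * v_3 = -0.6 * 0.4 = -0.24
T_{44} = u_4 * v_4 = 6.2 * 1.5 = 9.3
Tr(T) = -20.72 + -2.68 + -0.24 + 9.3 = -14.34

-14.34


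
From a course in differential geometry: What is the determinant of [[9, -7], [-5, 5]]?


For a 2x2 matrix [[a, b], [c, d]], det = a*d - b*c.
a = 9, b = -7, c = -5, d = 5
a*d = 9 * 5 = 45
b*c = -7 * -5 = 35
det = 45 - 35 = 10

10


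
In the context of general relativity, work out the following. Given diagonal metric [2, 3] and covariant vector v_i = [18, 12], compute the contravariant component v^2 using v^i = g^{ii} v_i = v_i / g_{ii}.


To raise an index with a diagonal metric: v^i = v_i / g_{ii}.
For index 2: v_2 = 12, g_{22} = 3
v^2 = 12 / 3 = 4

4


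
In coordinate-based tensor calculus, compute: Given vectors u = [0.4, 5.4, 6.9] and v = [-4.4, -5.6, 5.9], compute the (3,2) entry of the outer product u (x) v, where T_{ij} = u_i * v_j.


The outer product entry T_{ij} = u_i * v_j.
We need i=3, j=2.
u_3 = 6.9, v_2 = -5.6
T_{3,2} = 6.9 * -5.6 = -38.64

-38.64


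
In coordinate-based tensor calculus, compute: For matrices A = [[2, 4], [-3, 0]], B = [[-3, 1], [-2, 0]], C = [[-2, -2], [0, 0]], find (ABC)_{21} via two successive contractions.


(ABC)_{21} = sum_m (AB)_{2m} C_{m1}. First compute row 2 of AB.
(AB)_{21} = -3*-3 + 0*-2 = 9
(AB)_{22} = -3*1 + 0*0 = -3
Now contract with column 1 of C:
(AB)_{21} * C_{11} = 9 * -2 = -18
(AB)_{22} * C_{21} = -3 * 0 = 0
(ABC)_{21} = -18 + 0 = -18

-18


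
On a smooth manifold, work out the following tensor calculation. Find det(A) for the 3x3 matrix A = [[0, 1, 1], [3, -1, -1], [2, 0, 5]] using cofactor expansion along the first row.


Expanding along the first row, det(A) = a11*M_11 - a12*M_12 + a13*M_13, where M_1j is the (1,j) minor.
Minor M_11 = -1*5 - -1*0 = -5
Minor M_12 = 3*5 - -1*2 = 17
Minor M_13 = 3*0 - -1*2 = 2
det = 0*(-5) - 1*(17) + 1*(2)
    = 0 - 17 + 2
    = -15

-15


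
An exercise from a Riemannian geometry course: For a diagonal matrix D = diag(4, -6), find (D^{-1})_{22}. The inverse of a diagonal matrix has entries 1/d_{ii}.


For a diagonal matrix, the inverse has entries (D^{-1})_{ii} = 1/d_{ii}.
The diagonal entries are: d_{11} = 4, d_{22} = -6
We need (D^{-1})_{22} = 1/d_{22} = 1/-6 = -1/6

-1/6


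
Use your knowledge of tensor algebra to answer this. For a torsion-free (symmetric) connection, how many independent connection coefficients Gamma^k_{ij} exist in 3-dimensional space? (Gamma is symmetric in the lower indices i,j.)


Christoffel symbols Gamma^k_{ij} are symmetric in i,j, so there are d * d(d+1)/2 independent symbols.
d = 3
d(d+1)/2 = 3 * 4 / 2 = 6
Total = 3 * 6 = 18

18


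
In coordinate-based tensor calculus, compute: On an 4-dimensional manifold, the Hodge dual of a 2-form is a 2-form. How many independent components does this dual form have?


The Hodge dual of a p-form on an n-dimensional manifold is an (n-p)-form.
n = 4, p = 2, so dual degree = 4 - 2 = 2
The number of components is C(n, n-p) = C(4, 2) = 6

6


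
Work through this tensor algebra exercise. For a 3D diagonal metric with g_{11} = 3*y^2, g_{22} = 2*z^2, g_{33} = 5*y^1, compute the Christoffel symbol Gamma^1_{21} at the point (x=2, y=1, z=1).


For a diagonal metric, Gamma^k_{ij} = (1/2) g^{kk} (dg_{ik}/dx_j + dg_{jk}/dx_i - dg_{ij}/dx_k).
The metric is diagonal, so g_{ab} = 0 for a != b.
At the given point: g_{11} = 3, g_{22} = 2, g_{33} = 5
g^{11} = 1/3
dg_{21}/dx_1 = 0 (off-diagonal)
dg_{11}/dx_2 = dg_{11}/dx_2 = 6
dg_{21}/dx_1 = 0 (off-diagonal)
Numerator = 0 + 6 - 0 = 6
Gamma^1_{21} = 6 / (2 * 3) = 1

1


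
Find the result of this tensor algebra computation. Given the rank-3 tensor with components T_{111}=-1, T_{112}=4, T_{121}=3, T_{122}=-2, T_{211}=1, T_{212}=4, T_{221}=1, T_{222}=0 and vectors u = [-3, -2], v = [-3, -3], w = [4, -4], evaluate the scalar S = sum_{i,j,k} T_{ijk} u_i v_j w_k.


S = sum over i,j,k of T_{ijk} u_i v_j w_k. Expanding all 8 terms:
T_{111}*u_1*v_1*w_1 = -1*-3*-3*4 = -36  (running total: -36)
T_{112}*u_1*v_1*w_2 = 4*-3*-3*-4 = -144  (running total: -180)
T_{121}*u_1*v_2*w_1 = 3*-3*-3*4 = 108  (running total: -72)
T_{122}*u_1*v_2*w_2 = -2*-3*-3*-4 = 72  (running total: 0)
T_{211}*u_2*v_1*w_1 = 1*-2*-3*4 = 24  (running total: 24)
T_{212}*u_2*v_1*w_2 = 4*-2*-3*-4 = -96  (running total: -72)
T_{221}*u_2*v_2*w_1 = 1*-2*-3*4 = 24  (running total: -48)
T_{222}*u_2*v_2*w_2 = 0*-2*-3*-4 = 0  (running total: -48)
S = -48

-48


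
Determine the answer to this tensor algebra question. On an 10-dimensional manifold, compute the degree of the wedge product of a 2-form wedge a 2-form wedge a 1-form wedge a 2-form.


The degree of a wedge product is the sum of the degrees of the individual forms.
Degrees: 2, 2, 1, 2
Total degree = 2 + 2 + 1 + 2 = 7

7


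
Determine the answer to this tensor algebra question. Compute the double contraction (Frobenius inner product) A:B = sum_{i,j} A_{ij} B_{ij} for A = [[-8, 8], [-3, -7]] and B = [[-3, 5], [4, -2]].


A:B = sum over all i,j of A_{ij} * B_{ij}.
Row 1: -8*-3=24, 8*5=40 => row sum = 64
Row 2: -3*4=-12, -7*-2=14 => row sum = 2
Total = 64 + 2 = 66

66


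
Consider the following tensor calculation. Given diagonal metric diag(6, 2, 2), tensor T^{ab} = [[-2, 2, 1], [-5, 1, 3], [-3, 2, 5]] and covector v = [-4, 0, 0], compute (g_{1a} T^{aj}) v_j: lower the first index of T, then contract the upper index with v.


Step 1: lower the first index. For a diagonal metric, g_{ia} T^{aj} = g_{ii} T^{ij} (no sum on i).
g_{11} = 6
S_1{}^1 = 6 * T^{11} = 6 * -2 = -12
S_1{}^2 = 6 * T^{12} = 6 * 2 = 12
S_1{}^3 = 6 * T^{13} = 6 * 1 = 6
Step 2: contract S_1{}^j with v_j.
S_1{}^1 * v_1 = -12 * -4 = 48
S_1{}^2 * v_2 = 12 * 0 = 0
S_1{}^3 * v_3 = 6 * 0 = 0
Result = 48 + 0 + 0 = 48

48


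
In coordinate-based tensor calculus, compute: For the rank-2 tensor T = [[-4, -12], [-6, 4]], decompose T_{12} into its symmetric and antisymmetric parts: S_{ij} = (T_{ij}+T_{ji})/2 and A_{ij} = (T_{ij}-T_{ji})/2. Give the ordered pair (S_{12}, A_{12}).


T_{12} = -12
T_{21} = -6
S_{12} = (-12 + -6)/2 = -18/2 = -9
A_{12} = (-12 - -6)/2 = -6/2 = -3
Check: S + A = -9 + -3 = -12 = T_{12}.

(-9, -3)


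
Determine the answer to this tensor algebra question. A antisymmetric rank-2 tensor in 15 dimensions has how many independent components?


A antisymmetric rank-2 tensor in d dimensions has d(d-1)/2 independent components.
d = 15
d(d-1)/2 = 15 * 14 / 2 = 210 / 2 = 105

105


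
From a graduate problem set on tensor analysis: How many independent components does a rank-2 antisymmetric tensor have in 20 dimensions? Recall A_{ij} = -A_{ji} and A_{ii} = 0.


An antisymmetric rank-2 tensor satisfies A_{ij} = -A_{ji}, so diagonal entries are zero.
The independent components are the upper-triangular entries: C(n, 2) = n(n-1)/2.
n = 20
C(20, 2) = 20 * 19 / 2 = 380 / 2 = 190

190


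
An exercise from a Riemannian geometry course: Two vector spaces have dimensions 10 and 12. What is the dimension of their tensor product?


The dimension of a tensor product is the product of dimensions.
dim(V) = 10, dim(W) = 12
dim(V (x) W) = 10 * 12 = 120

120


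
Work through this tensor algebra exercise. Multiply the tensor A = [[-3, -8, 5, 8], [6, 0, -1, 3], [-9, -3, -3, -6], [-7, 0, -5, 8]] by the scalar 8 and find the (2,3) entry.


Scalar multiplication: (cA)_{ij} = c * A_{ij}.
c = 8
A_{23} = -1
(cA)_{23} = 8 * -1 = -8

-8


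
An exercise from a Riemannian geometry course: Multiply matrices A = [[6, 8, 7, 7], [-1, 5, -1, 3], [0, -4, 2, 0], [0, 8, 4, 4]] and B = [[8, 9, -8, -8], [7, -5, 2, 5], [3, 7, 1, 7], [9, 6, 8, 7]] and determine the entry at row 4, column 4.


(AB)_{ij} = sum_k A_{ik} B_{kj}.
For i=4, j=4:
A_{41} * B_{14} = 0 * -8 = 0
A_{42} * B_{24} = 8 * 5 = 40
A_{43} * B_{34} = 4 * 7 = 28
A_{44} * B_{44} = 4 * 7 = 28
Sum = 0 + 40 + 28 + 28 = 96

96


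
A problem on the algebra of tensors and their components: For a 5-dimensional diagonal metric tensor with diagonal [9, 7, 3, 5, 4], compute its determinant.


For a diagonal metric, the determinant is the product of diagonal entries.
Diagonal entries: 9, 7, 3, 5, 4
det(g) = 9 * 7 * 3 * 5 * 4 = 3780

3780


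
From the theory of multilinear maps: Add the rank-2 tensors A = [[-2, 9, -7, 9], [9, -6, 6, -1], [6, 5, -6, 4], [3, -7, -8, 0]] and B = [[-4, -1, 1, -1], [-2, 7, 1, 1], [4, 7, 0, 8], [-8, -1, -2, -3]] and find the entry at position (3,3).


Tensor addition is component-wise: (A + B)_{ij} = A_{ij} + B_{ij}.
A_{33} = -6
B_{33} = 0
(A + B)_{33} = -6 + 0 = -6

-6


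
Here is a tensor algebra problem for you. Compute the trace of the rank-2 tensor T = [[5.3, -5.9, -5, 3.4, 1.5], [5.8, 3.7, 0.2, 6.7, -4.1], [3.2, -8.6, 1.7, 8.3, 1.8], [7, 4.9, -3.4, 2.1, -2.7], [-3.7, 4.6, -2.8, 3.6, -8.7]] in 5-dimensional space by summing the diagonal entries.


The contraction (trace) of a rank-2 tensor is the sum of its diagonal elements.
Diagonal entries: A[1,1] = 5.3, A[2,2] = 3.7, A[3,3] = 1.7, A[4,4] = 2.1, A[5,5] = -8.7
Tr(A) = 5.3 + 3.7 + 1.7 + 2.1 + -8.7 = 4.1

4.1


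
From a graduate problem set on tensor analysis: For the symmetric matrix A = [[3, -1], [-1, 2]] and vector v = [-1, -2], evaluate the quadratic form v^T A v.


First compute Av:
(Av)_1 = 3*-1 + -1*-2 = -1
(Av)_2 = -1*-1 + 2*-2 = -3
Av = [-1, -3]
Then v^T (Av) = -1*-1 + -2*-3
= 1 + 6 = 7

7


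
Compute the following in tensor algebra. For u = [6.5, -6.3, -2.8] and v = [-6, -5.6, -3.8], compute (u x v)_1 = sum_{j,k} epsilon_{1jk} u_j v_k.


(u x v)_1 = sum_{j,k} epsilon_{1jk} u_j v_k. Only permutations of (1,2,3) contribute; the two non-zero terms are:
eps_{123} u_2 v_3 = 1 * -6.3 * -3.8 = 23.94
eps_{132} u_3 v_2 = -1 * -2.8 * -5.6 = -15.68
(u x v)_1 = 8.26

8.26


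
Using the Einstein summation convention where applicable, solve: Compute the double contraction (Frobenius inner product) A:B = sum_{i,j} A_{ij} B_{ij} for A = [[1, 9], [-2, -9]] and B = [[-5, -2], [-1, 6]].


A:B = sum over all i,j of A_{ij} * B_{ij}.
Row 1: 1*-5=-5, 9*-2=-18 => row sum = -23
Row 2: -2*-1=2, -9*6=-54 => row sum = -52
Total = -23 + -52 = -75

-75


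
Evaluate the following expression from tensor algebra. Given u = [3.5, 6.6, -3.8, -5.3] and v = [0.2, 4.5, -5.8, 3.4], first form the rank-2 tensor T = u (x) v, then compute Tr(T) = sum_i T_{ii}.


The outer product gives T_{ij} = u_i v_j.
The trace (contraction) is Tr(T) = sum_i T_{ii} = sum_i u_i v_i.
Diagonal entries:
T_{11} = u_1 * v_1 = 3.5 * 0.2 = 0.7
T_{22} = u_2 * v_2 = 6.6 * 4.5 = 29.7
T_{33} = u_3 * v_3 = -3.8 * -5.8 = 22.04
T_{44} = u_4 * v_4 = -5.3 * 3.4 = -18.02
Tr(T) = 0.7 + 29.7 + 22.04 + -18.02 = 34.42

34.42


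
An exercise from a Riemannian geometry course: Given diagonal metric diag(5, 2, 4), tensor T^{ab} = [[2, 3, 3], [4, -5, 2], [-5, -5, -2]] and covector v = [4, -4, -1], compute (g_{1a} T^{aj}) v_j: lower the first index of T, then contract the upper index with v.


Step 1: lower the first index. For a diagonal metric, g_{ia} T^{aj} = g_{ii} T^{ij} (no sum on i).
g_{11} = 5
S_1{}^1 = 5 * T^{11} = 5 * 2 = 10
S_1{}^2 = 5 * T^{12} = 5 * 3 = 15
S_1{}^3 = 5 * T^{13} = 5 * 3 = 15
Step 2: contract S_1{}^j with v_j.
S_1{}^1 * v_1 = 10 * 4 = 40
S_1{}^2 * v_2 = 15 * -4 = -60
S_1{}^3 * v_3 = 15 * -1 = -15
Result = 40 + -60 + -15 = -35

-35


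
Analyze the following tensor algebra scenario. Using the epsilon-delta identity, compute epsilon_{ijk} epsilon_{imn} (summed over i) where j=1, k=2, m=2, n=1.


Using the identity: epsilon_{ijk} epsilon_{imn} = delta_{jm} delta_{kn} - delta_{jn} delta_{km}.
delta_{12} = 0
delta_{21} = 0
delta_{11} = 1
delta_{22} = 1
Result = 0 * 0 - 1 * 1 = 0 - 1 = -1

-1


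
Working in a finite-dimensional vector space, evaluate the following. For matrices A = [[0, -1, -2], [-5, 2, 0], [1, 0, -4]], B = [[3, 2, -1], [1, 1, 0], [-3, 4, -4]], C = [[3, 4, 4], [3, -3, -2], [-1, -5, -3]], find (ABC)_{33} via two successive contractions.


(ABC)_{33} = sum_m (AB)_{3m} C_{m3}. First compute row 3 of AB.
(AB)_{31} = 1*3 + 0*1 + -4*-3 = 15
(AB)_{32} = 1*2 + 0*1 + -4*4 = -14
(AB)_{33} = 1*-1 + 0*0 + -4*-4 = 15
Now contract with column 3 of C:
(AB)_{31} * C_{13} = 15 * 4 = 60
(AB)_{32} * C_{23} = -14 * -2 = 28
(AB)_{33} * C_{33} = 15 * -3 = -45
(ABC)_{33} = 60 + 28 + -45 = 43

43


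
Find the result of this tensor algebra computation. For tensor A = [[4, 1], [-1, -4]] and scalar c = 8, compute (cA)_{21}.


Scalar multiplication: (cA)_{ij} = c * A_{ij}.
c = 8
A_{21} = -1
(cA)_{21} = 8 * -1 = -8

-8


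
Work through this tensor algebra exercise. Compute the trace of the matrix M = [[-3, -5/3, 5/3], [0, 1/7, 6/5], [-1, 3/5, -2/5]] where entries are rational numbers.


The trace is the sum of diagonal entries.
Diagonal: M[1,1] = -3, M[2,2] = 1/7, M[3,3] = -2/5
Tr(M) = -3 + 1/7 + -2/5
Computing step by step:
After adding M[1,1]: -3
After adding M[2,2]: -20/7
After adding M[3,3]: -114/35
Tr(M) = -114/35

-114/35


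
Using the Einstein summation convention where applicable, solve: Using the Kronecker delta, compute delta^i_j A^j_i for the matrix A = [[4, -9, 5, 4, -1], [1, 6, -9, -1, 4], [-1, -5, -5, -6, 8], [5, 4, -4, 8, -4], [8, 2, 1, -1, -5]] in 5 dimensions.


The contraction (trace) of a rank-2 tensor is the sum of its diagonal elements.
Diagonal entries: A[1,1] = 4, A[2,2] = 6, A[3,3] = -5, A[4,4] = 8, A[5,5] = -5
Tr(A) = 4 + 6 + -5 + 8 + -5 = 8

8


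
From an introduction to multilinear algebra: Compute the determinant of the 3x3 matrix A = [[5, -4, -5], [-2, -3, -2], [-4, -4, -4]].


Expanding along the first row, det(A) = a11*M_11 - a12*M_12 + a13*M_13, where M_1j is the (1,j) minor.
Minor M_11 = -3*-4 - -2*-4 = 4
Minor M_12 = -2*-4 - -2*-4 = 0
Minor M_13 = -2*-4 - -3*-4 = -4
det = 5*(4) - -4*(0) + -5*(-4)
    = 20 - 0 + 20
    = 40

40


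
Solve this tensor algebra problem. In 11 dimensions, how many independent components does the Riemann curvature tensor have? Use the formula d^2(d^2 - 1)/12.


The Riemann tensor in d dimensions has d^2(d^2 - 1)/12 independent components.
d = 11, so d^2 = 121
d^2 - 1 = 120
d^2(d^2 - 1) = 121 * 120 = 14520
Divide by 12: 14520 / 12 = 1210

1210


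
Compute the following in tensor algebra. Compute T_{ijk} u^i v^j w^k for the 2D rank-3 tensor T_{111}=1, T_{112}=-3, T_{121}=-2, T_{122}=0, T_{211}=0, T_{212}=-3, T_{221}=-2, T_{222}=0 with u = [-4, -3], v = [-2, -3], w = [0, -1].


S = sum over i,j,k of T_{ijk} u_i v_j w_k. Expanding all 8 terms:
T_{111}*u_1*v_1*w_1 = 1*-4*-2*0 = 0  (running total: 0)
T_{112}*u_1*v_1*w_2 = -3*-4*-2*-1 = 24  (running total: 24)
T_{121}*u_1*v_2*w_1 = -2*-4*-3*0 = 0  (running total: 24)
T_{122}*u_1*v_2*w_2 = 0*-4*-3*-1 = 0  (running total: 24)
T_{211}*u_2*v_1*w_1 = 0*-3*-2*0 = 0  (running total: 24)
T_{212}*u_2*v_1*w_2 = -3*-3*-2*-1 = 18  (running total: 42)
T_{221}*u_2*v_2*w_1 = -2*-3*-3*0 = 0  (running total: 42)
T_{222}*u_2*v_2*w_2 = 0*-3*-3*-1 = 0  (running total: 42)
S = 42

42


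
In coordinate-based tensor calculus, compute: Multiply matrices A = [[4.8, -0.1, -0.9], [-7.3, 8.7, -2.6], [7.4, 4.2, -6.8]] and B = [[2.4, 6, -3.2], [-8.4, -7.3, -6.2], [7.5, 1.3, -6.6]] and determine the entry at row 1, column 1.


(AB)_{ij} = sum_k A_{ik} B_{kj}.
For i=1, j=1:
A_{11} * B_{11} = 4.8 * 2.4 = 11.52
A_{12} * B_{21} = -0.1 * -8.4 = 0.84
A_{13} * B_{31} = -0.9 * 7.5 = -6.75
Sum = 11.52 + 0.84 + -6.75 = 5.61

5.61


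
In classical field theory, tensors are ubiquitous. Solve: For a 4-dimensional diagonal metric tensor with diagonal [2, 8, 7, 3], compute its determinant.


For a diagonal metric, the determinant is the product of diagonal entries.
Diagonal entries: 2, 8, 7, 3
det(g) = 2 * 8 * 7 * 3 = 336

336


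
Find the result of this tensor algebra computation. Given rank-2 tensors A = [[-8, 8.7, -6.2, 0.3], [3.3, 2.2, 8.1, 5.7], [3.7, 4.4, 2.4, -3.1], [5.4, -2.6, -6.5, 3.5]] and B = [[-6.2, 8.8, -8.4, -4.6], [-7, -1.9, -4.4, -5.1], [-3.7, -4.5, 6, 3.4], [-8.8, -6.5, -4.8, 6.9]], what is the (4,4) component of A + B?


Tensor addition is component-wise: (A + B)_{ij} = A_{ij} + B_{ij}.
A_{44} = 3.5
B_{44} = 6.9
(A + B)_{44} = 3.5 + 6.9 = 10.4

10.4


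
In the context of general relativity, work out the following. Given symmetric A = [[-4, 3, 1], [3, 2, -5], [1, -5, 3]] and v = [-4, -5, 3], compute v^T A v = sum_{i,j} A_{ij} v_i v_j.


First compute Av:
(Av)_1 = -4*-4 + 3*-5 + 1*3 = 4
(Av)_2 = 3*-4 + 2*-5 + -5*3 = -37
(Av)_3 = 1*-4 + -5*-5 + 3*3 = 30
Av = [4, -37, 30]
Then v^T (Av) = -4*4 + -5*-37 + 3*30
= -16 + 185 + 90 = 259

259


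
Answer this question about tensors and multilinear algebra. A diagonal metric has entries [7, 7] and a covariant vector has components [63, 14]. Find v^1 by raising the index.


To raise an index with a diagonal metric: v^i = v_i / g_{ii}.
For index 1: v_1 = 63, g_{11} = 7
v^1 = 63 / 7 = 9

9


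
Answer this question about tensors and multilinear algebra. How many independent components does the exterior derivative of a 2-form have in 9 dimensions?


The exterior derivative of a p-form is a (p+1)-form.
Its number of independent components is C(n, p+1).
n = 9, p+1 = 3
C(9, 3) = 84

84


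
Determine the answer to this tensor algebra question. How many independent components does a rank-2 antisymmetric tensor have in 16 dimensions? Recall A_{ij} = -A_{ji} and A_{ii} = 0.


An antisymmetric rank-2 tensor satisfies A_{ij} = -A_{ji}, so diagonal entries are zero.
The independent components are the upper-triangular entries: C(n, 2) = n(n-1)/2.
n = 16
C(16, 2) = 16 * 15 / 2 = 240 / 2 = 120

120


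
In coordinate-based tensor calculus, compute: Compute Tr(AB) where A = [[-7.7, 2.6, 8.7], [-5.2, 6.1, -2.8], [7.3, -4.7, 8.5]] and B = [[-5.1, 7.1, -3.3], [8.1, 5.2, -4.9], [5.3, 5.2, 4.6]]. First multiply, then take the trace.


Tr(AB) = sum_i (AB)_{ii} where (AB)_{ii} = sum_k A_{ik} B_{ki}.
(AB)_{11} = -7.7*-5.1 + 2.6*8.1 + 8.7*5.3 = 106.44
(AB)_{22} = -5.2*7.1 + 6.1*5.2 + -2.8*5.2 = -19.76
(AB)_{33} = 7.3*-3.3 + -4.7*-4.9 + 8.5*4.6 = 38.04
Tr(AB) = 106.44 + -19.76 + 38.04 = 124.72

124.72


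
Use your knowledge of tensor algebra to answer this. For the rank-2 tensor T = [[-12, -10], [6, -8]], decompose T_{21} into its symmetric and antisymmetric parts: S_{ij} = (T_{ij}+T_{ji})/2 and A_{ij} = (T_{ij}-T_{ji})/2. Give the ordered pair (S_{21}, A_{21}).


T_{21} = 6
T_{12} = -10
S_{21} = (6 + -10)/2 = -4/2 = -2
A_{21} = (6 - -10)/2 = 16/2 = 8
Check: S + A = -2 + 8 = 6 = T_{21}.

(-2, 8)


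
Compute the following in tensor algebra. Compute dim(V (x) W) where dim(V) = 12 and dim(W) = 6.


The dimension of a tensor product is the product of dimensions.
dim(V) = 12, dim(W) = 6
dim(V (x) W) = 12 * 6 = 72

72


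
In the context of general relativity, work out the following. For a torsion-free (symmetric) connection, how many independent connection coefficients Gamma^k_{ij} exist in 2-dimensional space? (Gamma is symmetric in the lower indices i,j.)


Christoffel symbols Gamma^k_{ij} are symmetric in i,j, so there are d * d(d+1)/2 independent symbols.
d = 2
d(d+1)/2 = 2 * 3 / 2 = 3
Total = 2 * 3 = 6

6


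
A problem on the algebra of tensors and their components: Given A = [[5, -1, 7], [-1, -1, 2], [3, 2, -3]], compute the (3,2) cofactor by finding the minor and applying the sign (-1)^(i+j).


To find cofactor C_{32}, delete row 3 and column 2.
The resulting 2x2 submatrix is: [[5, 7], [-1, 2]]
Minor M_{32} = 5*2 - 7*-1
  = 10 - -7 = 17
Sign = (-1)^(3+2) = (-1)^5 = -1
Cofactor C_{32} = -1 * 17 = -17

-17


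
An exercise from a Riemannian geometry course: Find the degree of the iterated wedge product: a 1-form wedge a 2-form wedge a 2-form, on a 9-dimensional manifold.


The degree of a wedge product is the sum of the degrees of the individual forms.
Degrees: 1, 2, 2
Total degree = 1 + 2 + 2 = 5

5


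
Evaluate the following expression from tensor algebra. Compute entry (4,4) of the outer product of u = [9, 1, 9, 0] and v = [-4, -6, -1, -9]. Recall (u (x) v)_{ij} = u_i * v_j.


The outer product entry T_{ij} = u_i * v_j.
We need i=4, j=4.
u_4 = 0, v_4 = -9
T_{4,4} = 0 * -9 = 0

0


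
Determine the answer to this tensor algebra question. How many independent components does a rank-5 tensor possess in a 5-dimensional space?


The number of components of a rank-r tensor in d dimensions is d^r.
Here d = 5 and r = 5.
5^5 = 3125

3125


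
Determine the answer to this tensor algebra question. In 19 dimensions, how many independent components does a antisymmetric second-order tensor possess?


A antisymmetric rank-2 tensor in d dimensions has d(d-1)/2 independent components.
d = 19
d(d-1)/2 = 19 * 18 / 2 = 342 / 2 = 171

171


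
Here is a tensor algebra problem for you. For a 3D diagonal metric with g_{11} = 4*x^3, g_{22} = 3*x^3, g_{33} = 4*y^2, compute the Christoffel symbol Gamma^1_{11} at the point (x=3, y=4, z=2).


For a diagonal metric, Gamma^k_{ij} = (1/2) g^{kk} (dg_{ik}/dx_j + dg_{jk}/dx_i - dg_{ij}/dx_k).
The metric is diagonal, so g_{ab} = 0 for a != b.
At the given point: g_{11} = 108, g_{22} = 81, g_{33} = 64
g^{11} = 1/108
dg_{11}/dx_1 = dg_{11}/dx_1 = 108
dg_{11}/dx_1 = dg_{11}/dx_1 = 108
dg_{11}/dx_1 = dg_{11}/dx_1 = 108
Numerator = 108 + 108 - 108 = 108
Gamma^1_{11} = 108 / (2 * 108) = 1/2

1/2


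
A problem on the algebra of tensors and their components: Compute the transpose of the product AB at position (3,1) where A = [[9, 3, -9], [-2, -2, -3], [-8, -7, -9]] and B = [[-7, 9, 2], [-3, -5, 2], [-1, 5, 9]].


(AB)^T_{ij} = (AB)_{ji} = sum_k A_{jk} B_{ki}.
For i=3, j=1 we need (AB)_{13}:
A_{11} * B_{13} = 9 * 2 = 18
A_{12} * B_{23} = 3 * 2 = 6
A_{13} * B_{33} = -9 * 9 = -81
Sum = 18 + 6 + -81 = -57

-57


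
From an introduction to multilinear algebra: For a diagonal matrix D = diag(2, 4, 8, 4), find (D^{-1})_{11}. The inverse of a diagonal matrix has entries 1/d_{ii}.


For a diagonal matrix, the inverse has entries (D^{-1})_{ii} = 1/d_{ii}.
The diagonal entries are: d_{11} = 2, d_{22} = 4, d_{33} = 8, d_{44} = 4
We need (D^{-1})_{11} = 1/d_{11} = 1/2 = 1/2

1/2


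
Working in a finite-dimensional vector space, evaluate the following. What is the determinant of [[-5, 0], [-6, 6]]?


For a 2x2 matrix [[a, b], [c, d]], det = a*d - b*c.
a = -5, b = 0, c = -6, d = 6
a*d = -5 * 6 = -30
b*c = 0 * -6 = 0
det = -30 - 0 = -30

-30


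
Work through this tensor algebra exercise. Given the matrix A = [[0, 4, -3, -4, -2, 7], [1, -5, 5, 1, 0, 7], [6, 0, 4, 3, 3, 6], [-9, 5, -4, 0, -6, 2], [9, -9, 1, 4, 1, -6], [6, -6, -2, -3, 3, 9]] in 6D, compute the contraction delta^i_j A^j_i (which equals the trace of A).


The contraction (trace) of a rank-2 tensor is the sum of its diagonal elements.
Diagonal entries: A[1,1] = 0, A[2,2] = -5, A[3,3] = 4, A[4,4] = 0, A[5,5] = 1, A[6,6] = 9
Tr(A) = 0 + -5 + 4 + 0 + 1 + 9 = 9

9


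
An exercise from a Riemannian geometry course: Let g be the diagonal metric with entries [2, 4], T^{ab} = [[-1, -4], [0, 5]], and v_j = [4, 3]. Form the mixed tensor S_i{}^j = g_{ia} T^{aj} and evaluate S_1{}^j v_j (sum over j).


Step 1: lower the first index. For a diagonal metric, g_{ia} T^{aj} = g_{ii} T^{ij} (no sum on i).
g_{11} = 2
S_1{}^1 = 2 * T^{11} = 2 * -1 = -2
S_1{}^2 = 2 * T^{12} = 2 * -4 = -8
Step 2: contract S_1{}^j with v_j.
S_1{}^1 * v_1 = -2 * 4 = -8
S_1{}^2 * v_2 = -8 * 3 = -24
Result = -8 + -24 = -32

-32


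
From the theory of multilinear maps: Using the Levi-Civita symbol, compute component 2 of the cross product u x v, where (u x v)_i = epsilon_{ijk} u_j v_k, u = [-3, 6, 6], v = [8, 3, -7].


(u x v)_2 = sum_{j,k} epsilon_{2jk} u_j v_k. Only permutations of (1,2,3) contribute; the two non-zero terms are:
eps_{213} u_1 v_3 = -1 * -3 * -7 = -21
eps_{231} u_3 v_1 = 1 * 6 * 8 = 48
(u x v)_2 = 27

27


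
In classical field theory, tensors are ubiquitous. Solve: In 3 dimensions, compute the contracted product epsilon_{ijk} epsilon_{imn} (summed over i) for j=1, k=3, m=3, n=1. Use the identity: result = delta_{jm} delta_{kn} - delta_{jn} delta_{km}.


Using the identity: epsilon_{ijk} epsilon_{imn} = delta_{jm} delta_{kn} - delta_{jn} delta_{km}.
delta_{13} = 0
delta_{31} = 0
delta_{11} = 1
delta_{33} = 1
Result = 0 * 0 - 1 * 1 = 0 - 1 = -1

-1


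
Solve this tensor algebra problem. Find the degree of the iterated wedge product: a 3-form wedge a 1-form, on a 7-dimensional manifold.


The degree of a wedge product is the sum of the degrees of the individual forms.
Degrees: 3, 1
Total degree = 3 + 1 = 4

4


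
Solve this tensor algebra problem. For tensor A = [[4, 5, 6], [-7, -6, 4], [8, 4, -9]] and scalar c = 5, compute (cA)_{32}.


Scalar multiplication: (cA)_{ij} = c * A_{ij}.
c = 5
A_{32} = 4
(cA)_{32} = 5 * 4 = 20

20


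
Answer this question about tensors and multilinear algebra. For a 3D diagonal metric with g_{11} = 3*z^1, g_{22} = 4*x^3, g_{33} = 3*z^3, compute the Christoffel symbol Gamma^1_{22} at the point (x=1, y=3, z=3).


For a diagonal metric, Gamma^k_{ij} = (1/2) g^{kk} (dg_{ik}/dx_j + dg_{jk}/dx_i - dg_{ij}/dx_k).
The metric is diagonal, so g_{ab} = 0 for a != b.
At the given point: g_{11} = 9, g_{22} = 4, g_{33} = 81
g^{11} = 1/9
dg_{21}/dx_2 = 0 (off-diagonal)
dg_{21}/dx_2 = 0 (off-diagonal)
dg_{22}/dx_1 = dg_{22}/dx_1 = 12
Numerator = 0 + 0 - 12 = -12
Gamma^1_{22} = -12 / (2 * 9) = -2/3

-2/3


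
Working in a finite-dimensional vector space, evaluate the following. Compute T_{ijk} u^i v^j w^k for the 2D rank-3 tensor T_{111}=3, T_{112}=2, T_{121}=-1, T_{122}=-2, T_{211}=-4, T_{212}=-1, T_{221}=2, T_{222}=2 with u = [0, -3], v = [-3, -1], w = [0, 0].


S = sum over i,j,k of T_{ijk} u_i v_j w_k. Expanding all 8 terms:
T_{111}*u_1*v_1*w_1 = 3*0*-3*0 = 0  (running total: 0)
T_{112}*u_1*v_1*w_2 = 2*0*-3*0 = 0  (running total: 0)
T_{121}*u_1*v_2*w_1 = -1*0*-1*0 = 0  (running total: 0)
T_{122}*u_1*v_2*w_2 = -2*0*-1*0 = 0  (running total: 0)
T_{211}*u_2*v_1*w_1 = -4*-3*-3*0 = 0  (running total: 0)
T_{212}*u_2*v_1*w_2 = -1*-3*-3*0 = 0  (running total: 0)
T_{221}*u_2*v_2*w_1 = 2*-3*-1*0 = 0  (running total: 0)
T_{222}*u_2*v_2*w_2 = 2*-3*-1*0 = 0  (running total: 0)
S = 0

0


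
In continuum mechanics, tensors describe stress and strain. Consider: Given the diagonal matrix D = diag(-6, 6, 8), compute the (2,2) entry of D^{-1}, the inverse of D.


For a diagonal matrix, the inverse has entries (D^{-1})_{ii} = 1/d_{ii}.
The diagonal entries are: d_{11} = -6, d_{22} = 6, d_{33} = 8
We need (D^{-1})_{22} = 1/d_{22} = 1/6 = 1/6

1/6


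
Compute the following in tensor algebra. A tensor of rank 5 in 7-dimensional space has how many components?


The number of components of a rank-r tensor in d dimensions is d^r.
Here d = 7 and r = 5.
7^5 = 16807

16807


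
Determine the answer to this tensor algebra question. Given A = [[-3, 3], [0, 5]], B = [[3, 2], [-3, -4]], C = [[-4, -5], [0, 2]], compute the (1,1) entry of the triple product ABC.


(ABC)_{11} = sum_m (AB)_{1m} C_{m1}. First compute row 1 of AB.
(AB)_{11} = -3*3 + 3*-3 = -18
(AB)_{12} = -3*2 + 3*-4 = -18
Now contract with column 1 of C:
(AB)_{11} * C_{11} = -18 * -4 = 72
(AB)_{12} * C_{21} = -18 * 0 = 0
(ABC)_{11} = 72 + 0 = 72

72


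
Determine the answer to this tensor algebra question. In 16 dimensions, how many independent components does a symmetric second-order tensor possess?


A symmetric rank-2 tensor in d dimensions has d(d+1)/2 independent components.
d = 16
d(d+1)/2 = 16 * 17 / 2 = 272 / 2 = 136

136


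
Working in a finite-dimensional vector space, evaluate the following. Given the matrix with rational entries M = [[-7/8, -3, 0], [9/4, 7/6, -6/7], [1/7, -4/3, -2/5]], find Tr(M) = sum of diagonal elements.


The trace is the sum of diagonal entries.
Diagonal: M[1,1] = -7/8, M[2,2] = 7/6, M[3,3] = -2/5
Tr(M) = -7/8 + 7/6 + -2/5
Computing step by step:
After adding M[1,1]: -7/8
After adding M[2,2]: 7/24
After adding M[3,3]: -13/120
Tr(M) = -13/120

-13/120


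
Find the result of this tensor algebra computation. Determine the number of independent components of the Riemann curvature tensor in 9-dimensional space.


The Riemann tensor in d dimensions has d^2(d^2 - 1)/12 independent components.
d = 9, so d^2 = 81
d^2 - 1 = 80
d^2(d^2 - 1) = 81 * 80 = 6480
Divide by 12: 6480 / 12 = 540

540


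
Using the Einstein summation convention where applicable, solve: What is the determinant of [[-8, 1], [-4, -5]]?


For a 2x2 matrix [[a, b], [c, d]], det = a*d - b*c.
a = -8, b = 1, c = -4, d = -5
a*d = -8 * -5 = 40
b*c = 1 * -4 = -4
det = 40 - -4 = 44

44


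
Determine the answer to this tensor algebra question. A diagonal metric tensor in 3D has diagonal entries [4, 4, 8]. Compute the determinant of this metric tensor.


For a diagonal metric, the determinant is the product of diagonal entries.
Diagonal entries: 4, 4, 8
det(g) = 4 * 4 * 8 = 128

128


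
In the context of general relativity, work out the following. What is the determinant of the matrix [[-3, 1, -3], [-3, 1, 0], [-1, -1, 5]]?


Expanding along the first row, det(A) = a11*M_11 - a12*M_12 + a13*M_13, where M_1j is the (1,j) minor.
Minor M_11 = 1*5 - 0*-1 = 5
Minor M_12 = -3*5 - 0*-1 = -15
Minor M_13 = -3*-1 - 1*-1 = 4
det = -3*(5) - 1*(-15) + -3*(4)
    = -15 - -15 + -12
    = -12

-12


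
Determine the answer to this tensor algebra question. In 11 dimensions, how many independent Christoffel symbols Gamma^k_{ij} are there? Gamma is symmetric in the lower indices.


Christoffel symbols Gamma^k_{ij} are symmetric in i,j, so there are d * d(d+1)/2 independent symbols.
d = 11
d(d+1)/2 = 11 * 12 / 2 = 66
Total = 11 * 66 = 726

726


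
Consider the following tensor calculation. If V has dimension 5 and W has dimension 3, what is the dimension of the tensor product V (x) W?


The dimension of a tensor product is the product of dimensions.
dim(V) = 5, dim(W) = 3
dim(V (x) W) = 5 * 3 = 15

15


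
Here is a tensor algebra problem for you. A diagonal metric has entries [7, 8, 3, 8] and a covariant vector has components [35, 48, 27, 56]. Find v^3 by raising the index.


To raise an index with a diagonal metric: v^i = v_i / g_{ii}.
For index 3: v_3 = 27, g_{33} = 3
v^3 = 27 / 3 = 9

9


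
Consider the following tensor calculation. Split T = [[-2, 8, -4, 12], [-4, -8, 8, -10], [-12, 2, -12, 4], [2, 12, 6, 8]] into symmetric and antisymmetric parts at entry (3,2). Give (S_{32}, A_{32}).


T_{32} = 2
T_{23} = 8
S_{32} = (2 + 8)/2 = 10/2 = 5
A_{32} = (2 - 8)/2 = -6/2 = -3
Check: S + A = 5 + -3 = 2 = T_{32}.

(5, -3)


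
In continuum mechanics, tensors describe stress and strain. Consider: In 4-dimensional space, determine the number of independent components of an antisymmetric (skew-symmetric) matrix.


An antisymmetric rank-2 tensor satisfies A_{ij} = -A_{ji}, so diagonal entries are zero.
The independent components are the upper-triangular entries: C(n, 2) = n(n-1)/2.
n = 4
C(4, 2) = 4 * 3 / 2 = 12 / 2 = 6

6


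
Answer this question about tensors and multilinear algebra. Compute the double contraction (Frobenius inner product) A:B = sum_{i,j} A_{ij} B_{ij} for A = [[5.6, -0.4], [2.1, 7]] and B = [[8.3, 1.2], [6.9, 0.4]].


A:B = sum over all i,j of A_{ij} * B_{ij}.
Row 1: 5.6*8.3=46.48, -0.4*1.2=-0.48 => row sum = 46
Row 2: 2.1*6.9=14.49, 7*0.4=2.8 => row sum = 17.29
Total = 46 + 17.29 = 63.29

63.29


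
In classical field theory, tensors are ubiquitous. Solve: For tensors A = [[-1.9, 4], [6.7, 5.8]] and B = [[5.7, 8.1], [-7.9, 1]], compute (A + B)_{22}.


Tensor addition is component-wise: (A + B)_{ij} = A_{ij} + B_{ij}.
A_{22} = 5.8
B_{22} = 1
(A + B)_{22} = 5.8 + 1 = 6.8

6.8


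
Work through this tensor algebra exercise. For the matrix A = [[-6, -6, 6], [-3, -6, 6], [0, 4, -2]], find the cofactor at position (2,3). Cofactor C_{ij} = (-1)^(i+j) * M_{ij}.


To find cofactor C_{23}, delete row 2 and column 3.
The resulting 2x2 submatrix is: [[-6, -6], [0, 4]]
Minor M_{23} = -6*4 - -6*0
  = -24 - 0 = -24
Sign = (-1)^(2+3) = (-1)^5 = -1
Cofactor C_{23} = -1 * -24 = 24

24
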